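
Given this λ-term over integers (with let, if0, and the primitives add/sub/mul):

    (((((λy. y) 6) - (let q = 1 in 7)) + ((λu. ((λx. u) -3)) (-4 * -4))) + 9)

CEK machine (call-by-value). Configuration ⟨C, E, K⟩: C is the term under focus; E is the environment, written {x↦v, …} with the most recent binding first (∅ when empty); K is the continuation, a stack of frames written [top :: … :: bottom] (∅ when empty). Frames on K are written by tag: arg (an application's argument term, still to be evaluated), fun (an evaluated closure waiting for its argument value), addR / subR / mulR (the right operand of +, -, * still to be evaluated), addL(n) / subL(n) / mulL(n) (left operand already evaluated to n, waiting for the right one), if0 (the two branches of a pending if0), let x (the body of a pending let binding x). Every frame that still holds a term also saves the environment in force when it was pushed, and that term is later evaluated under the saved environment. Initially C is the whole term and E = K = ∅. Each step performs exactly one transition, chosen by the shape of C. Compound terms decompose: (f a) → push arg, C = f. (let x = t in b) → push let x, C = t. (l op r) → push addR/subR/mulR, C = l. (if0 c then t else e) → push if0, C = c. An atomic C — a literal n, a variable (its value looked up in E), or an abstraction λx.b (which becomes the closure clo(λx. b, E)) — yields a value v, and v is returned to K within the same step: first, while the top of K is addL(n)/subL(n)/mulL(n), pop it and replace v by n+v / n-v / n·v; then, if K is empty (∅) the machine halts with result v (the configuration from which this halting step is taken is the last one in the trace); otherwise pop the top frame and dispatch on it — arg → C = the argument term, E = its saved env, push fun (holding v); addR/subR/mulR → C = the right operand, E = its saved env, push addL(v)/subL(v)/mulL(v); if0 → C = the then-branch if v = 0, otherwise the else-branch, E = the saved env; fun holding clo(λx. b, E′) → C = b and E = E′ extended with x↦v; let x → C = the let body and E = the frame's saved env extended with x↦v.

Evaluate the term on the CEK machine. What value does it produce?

Answer: 24

Derivation:
t=0: [C=(((((λy. y) 6) - (let q = 1 in 7)) + ((λu. ((λx. u) -3)) (-4 * -4))) + 9) | E=∅ | K=∅]
t=1: [C=((((λy. y) 6) - (let q = 1 in 7)) + ((λu. ((λx. u) -3)) (-4 * -4))) | E=∅ | K=[addR]]
t=2: [C=(((λy. y) 6) - (let q = 1 in 7)) | E=∅ | K=[addR :: addR]]
t=3: [C=((λy. y) 6) | E=∅ | K=[subR :: addR :: addR]]
t=4: [C=(λy. y) | E=∅ | K=[arg :: subR :: addR :: addR]]
t=5: [C=6 | E=∅ | K=[fun :: subR :: addR :: addR]]
t=6: [C=y | E={y↦6} | K=[subR :: addR :: addR]]
t=7: [C=(let q = 1 in 7) | E=∅ | K=[subL(6) :: addR :: addR]]
t=8: [C=1 | E=∅ | K=[let q :: subL(6) :: addR :: addR]]
t=9: [C=7 | E={q↦1} | K=[subL(6) :: addR :: addR]]
t=10: [C=((λu. ((λx. u) -3)) (-4 * -4)) | E=∅ | K=[addL(-1) :: addR]]
t=11: [C=(λu. ((λx. u) -3)) | E=∅ | K=[arg :: addL(-1) :: addR]]
t=12: [C=(-4 * -4) | E=∅ | K=[fun :: addL(-1) :: addR]]
t=13: [C=-4 | E=∅ | K=[mulR :: fun :: addL(-1) :: addR]]
t=14: [C=-4 | E=∅ | K=[mulL(-4) :: fun :: addL(-1) :: addR]]
t=15: [C=((λx. u) -3) | E={u↦16} | K=[addL(-1) :: addR]]
t=16: [C=(λx. u) | E={u↦16} | K=[arg :: addL(-1) :: addR]]
t=17: [C=-3 | E={u↦16} | K=[fun :: addL(-1) :: addR]]
t=18: [C=u | E={x↦-3, u↦16} | K=[addL(-1) :: addR]]
t=19: [C=9 | E=∅ | K=[addL(15)]]
→ final value 24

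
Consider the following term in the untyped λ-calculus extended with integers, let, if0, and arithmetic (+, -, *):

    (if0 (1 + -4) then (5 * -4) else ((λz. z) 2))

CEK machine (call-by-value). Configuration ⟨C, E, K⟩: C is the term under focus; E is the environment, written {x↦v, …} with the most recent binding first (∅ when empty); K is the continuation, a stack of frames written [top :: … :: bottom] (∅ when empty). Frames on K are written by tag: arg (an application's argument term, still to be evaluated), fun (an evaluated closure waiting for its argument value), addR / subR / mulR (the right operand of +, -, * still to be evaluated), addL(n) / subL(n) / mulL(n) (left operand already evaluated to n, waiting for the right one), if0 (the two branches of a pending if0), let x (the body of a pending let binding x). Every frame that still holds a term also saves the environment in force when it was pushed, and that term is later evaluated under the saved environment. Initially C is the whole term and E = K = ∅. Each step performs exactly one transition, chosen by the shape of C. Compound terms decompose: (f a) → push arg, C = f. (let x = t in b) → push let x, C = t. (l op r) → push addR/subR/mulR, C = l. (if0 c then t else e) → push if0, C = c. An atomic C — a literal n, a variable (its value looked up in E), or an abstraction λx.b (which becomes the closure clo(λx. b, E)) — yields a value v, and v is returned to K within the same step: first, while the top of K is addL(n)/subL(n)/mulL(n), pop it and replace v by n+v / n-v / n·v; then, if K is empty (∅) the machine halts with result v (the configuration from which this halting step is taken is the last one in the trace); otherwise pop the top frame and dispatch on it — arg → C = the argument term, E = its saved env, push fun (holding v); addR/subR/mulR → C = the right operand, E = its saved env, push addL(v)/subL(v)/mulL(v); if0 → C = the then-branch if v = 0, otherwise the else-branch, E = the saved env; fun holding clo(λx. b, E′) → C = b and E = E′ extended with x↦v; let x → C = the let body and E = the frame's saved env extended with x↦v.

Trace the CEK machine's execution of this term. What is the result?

Answer: 2

Derivation:
t=0: [C=(if0 (1 + -4) then (5 * -4) else ((λz. z) 2)) | E=∅ | K=∅]
t=1: [C=(1 + -4) | E=∅ | K=[if0]]
t=2: [C=1 | E=∅ | K=[addR :: if0]]
t=3: [C=-4 | E=∅ | K=[addL(1) :: if0]]
t=4: [C=((λz. z) 2) | E=∅ | K=∅]
t=5: [C=(λz. z) | E=∅ | K=[arg]]
t=6: [C=2 | E=∅ | K=[fun]]
t=7: [C=z | E={z↦2} | K=∅]
→ final value 2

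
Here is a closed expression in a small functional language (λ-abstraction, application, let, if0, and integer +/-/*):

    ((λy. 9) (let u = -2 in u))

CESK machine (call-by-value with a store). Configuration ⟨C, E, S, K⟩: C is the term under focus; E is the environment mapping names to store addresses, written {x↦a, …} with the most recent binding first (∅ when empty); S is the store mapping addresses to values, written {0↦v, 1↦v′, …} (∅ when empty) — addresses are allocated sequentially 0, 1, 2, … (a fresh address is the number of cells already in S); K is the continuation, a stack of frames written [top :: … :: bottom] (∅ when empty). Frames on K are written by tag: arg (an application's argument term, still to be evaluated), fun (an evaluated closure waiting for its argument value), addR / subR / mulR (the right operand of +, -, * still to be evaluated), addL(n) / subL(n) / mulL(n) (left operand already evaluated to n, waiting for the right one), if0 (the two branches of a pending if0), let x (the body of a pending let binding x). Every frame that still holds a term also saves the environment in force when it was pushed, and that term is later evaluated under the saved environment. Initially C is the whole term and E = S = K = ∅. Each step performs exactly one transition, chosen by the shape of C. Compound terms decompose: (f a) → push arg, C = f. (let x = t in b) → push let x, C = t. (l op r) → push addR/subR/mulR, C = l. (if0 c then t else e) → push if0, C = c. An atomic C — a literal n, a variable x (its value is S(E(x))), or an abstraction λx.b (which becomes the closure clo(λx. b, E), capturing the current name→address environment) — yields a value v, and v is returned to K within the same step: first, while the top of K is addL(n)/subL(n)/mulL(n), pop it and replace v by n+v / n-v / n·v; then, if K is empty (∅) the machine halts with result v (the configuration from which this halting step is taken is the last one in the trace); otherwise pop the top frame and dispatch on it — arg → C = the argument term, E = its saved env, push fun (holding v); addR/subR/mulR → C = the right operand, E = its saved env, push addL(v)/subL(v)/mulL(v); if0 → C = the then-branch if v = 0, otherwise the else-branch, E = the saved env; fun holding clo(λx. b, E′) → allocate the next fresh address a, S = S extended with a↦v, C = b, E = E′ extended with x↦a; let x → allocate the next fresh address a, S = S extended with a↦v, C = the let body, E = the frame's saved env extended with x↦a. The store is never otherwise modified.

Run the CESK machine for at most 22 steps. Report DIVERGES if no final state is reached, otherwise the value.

Answer: 9

Execution trace:
t=0: <C=((λy. 9) (let u = -2 in u)), E=∅, S=∅, K=∅>
t=1: <C=(λy. 9), E=∅, S=∅, K=[arg]>
t=2: <C=(let u = -2 in u), E=∅, S=∅, K=[fun]>
t=3: <C=-2, E=∅, S=∅, K=[let u :: fun]>
t=4: <C=u, E={u↦0}, S={0↦-2}, K=[fun]>
t=5: <C=9, E={y↦1}, S={0↦-2, 1↦-2}, K=∅>
→ final value 9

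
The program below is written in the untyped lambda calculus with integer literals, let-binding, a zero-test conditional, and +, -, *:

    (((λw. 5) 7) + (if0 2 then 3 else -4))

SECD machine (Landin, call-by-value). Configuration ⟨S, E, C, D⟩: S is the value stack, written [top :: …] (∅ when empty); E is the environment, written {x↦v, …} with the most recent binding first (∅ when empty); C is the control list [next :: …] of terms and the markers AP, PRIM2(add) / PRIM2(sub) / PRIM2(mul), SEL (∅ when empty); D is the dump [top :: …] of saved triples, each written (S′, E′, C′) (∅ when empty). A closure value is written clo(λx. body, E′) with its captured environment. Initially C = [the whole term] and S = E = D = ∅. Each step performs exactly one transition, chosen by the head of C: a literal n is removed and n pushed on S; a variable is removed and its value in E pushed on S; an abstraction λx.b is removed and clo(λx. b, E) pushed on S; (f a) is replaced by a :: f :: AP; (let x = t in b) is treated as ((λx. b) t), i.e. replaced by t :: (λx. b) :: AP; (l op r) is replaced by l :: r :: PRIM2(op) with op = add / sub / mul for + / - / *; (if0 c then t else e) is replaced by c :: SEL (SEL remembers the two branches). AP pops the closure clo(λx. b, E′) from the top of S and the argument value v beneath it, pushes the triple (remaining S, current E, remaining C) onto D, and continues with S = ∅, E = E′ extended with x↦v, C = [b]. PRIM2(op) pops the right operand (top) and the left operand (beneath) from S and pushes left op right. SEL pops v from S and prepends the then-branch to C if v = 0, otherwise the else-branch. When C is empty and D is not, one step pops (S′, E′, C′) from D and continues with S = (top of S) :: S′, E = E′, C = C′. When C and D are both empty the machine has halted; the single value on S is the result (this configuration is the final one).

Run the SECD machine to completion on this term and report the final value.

Answer: 1

Derivation:
[0] <S=∅, E=∅, C=[(((λw. 5) 7) + (if0 2 then 3 else -4))], D=∅>
[1] <S=∅, E=∅, C=[((λw. 5) 7) :: (if0 2 then 3 else -4) :: PRIM2(add)], D=∅>
[2] <S=∅, E=∅, C=[7 :: (λw. 5) :: AP :: (if0 2 then 3 else -4) :: PRIM2(add)], D=∅>
[3] <S=[7], E=∅, C=[(λw. 5) :: AP :: (if0 2 then 3 else -4) :: PRIM2(add)], D=∅>
[4] <S=[clo(λw. 5, ∅) :: 7], E=∅, C=[AP :: (if0 2 then 3 else -4) :: PRIM2(add)], D=∅>
[5] <S=∅, E={w↦7}, C=[5], D=[(∅, ∅, [(if0 2 then 3 else -4) :: PRIM2(add)])]>
[6] <S=[5], E={w↦7}, C=∅, D=[(∅, ∅, [(if0 2 then 3 else -4) :: PRIM2(add)])]>
[7] <S=[5], E=∅, C=[(if0 2 then 3 else -4) :: PRIM2(add)], D=∅>
[8] <S=[5], E=∅, C=[2 :: SEL :: PRIM2(add)], D=∅>
[9] <S=[2 :: 5], E=∅, C=[SEL :: PRIM2(add)], D=∅>
[10] <S=[5], E=∅, C=[-4 :: PRIM2(add)], D=∅>
[11] <S=[-4 :: 5], E=∅, C=[PRIM2(add)], D=∅>
[12] <S=[1], E=∅, C=∅, D=∅>
→ final value 1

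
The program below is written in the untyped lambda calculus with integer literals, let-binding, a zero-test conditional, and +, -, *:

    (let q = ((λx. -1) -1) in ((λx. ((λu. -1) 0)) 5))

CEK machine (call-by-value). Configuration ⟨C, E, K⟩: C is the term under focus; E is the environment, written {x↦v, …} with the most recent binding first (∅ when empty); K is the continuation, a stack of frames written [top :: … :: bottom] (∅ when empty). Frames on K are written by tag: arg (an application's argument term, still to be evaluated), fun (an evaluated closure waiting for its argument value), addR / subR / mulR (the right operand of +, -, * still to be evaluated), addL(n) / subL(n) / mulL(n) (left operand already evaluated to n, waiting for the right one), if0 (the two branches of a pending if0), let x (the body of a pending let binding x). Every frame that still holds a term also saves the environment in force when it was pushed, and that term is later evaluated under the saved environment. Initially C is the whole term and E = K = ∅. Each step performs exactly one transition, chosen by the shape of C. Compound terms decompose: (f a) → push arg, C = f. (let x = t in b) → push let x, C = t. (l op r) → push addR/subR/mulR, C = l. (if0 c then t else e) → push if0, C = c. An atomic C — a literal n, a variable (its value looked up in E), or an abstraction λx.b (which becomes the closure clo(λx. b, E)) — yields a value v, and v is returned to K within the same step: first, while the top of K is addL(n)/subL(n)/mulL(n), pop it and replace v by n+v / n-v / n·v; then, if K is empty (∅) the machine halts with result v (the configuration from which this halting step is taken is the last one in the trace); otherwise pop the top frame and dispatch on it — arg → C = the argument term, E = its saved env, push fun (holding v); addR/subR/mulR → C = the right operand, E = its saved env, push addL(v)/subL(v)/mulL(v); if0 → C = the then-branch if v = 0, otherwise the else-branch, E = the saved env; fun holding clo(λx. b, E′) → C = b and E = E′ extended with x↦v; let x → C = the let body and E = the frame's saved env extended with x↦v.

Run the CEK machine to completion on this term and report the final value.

Answer: -1

Machine steps:
step 0: <C=(let q = ((λx. -1) -1) in ((λx. ((λu. -1) 0)) 5)), E=∅, K=∅>
step 1: <C=((λx. -1) -1), E=∅, K=[let q]>
step 2: <C=(λx. -1), E=∅, K=[arg :: let q]>
step 3: <C=-1, E=∅, K=[fun :: let q]>
step 4: <C=-1, E={x↦-1}, K=[let q]>
step 5: <C=((λx. ((λu. -1) 0)) 5), E={q↦-1}, K=∅>
step 6: <C=(λx. ((λu. -1) 0)), E={q↦-1}, K=[arg]>
step 7: <C=5, E={q↦-1}, K=[fun]>
step 8: <C=((λu. -1) 0), E={x↦5, q↦-1}, K=∅>
step 9: <C=(λu. -1), E={x↦5, q↦-1}, K=[arg]>
step 10: <C=0, E={x↦5, q↦-1}, K=[fun]>
step 11: <C=-1, E={u↦0, x↦5, q↦-1}, K=∅>
→ final value -1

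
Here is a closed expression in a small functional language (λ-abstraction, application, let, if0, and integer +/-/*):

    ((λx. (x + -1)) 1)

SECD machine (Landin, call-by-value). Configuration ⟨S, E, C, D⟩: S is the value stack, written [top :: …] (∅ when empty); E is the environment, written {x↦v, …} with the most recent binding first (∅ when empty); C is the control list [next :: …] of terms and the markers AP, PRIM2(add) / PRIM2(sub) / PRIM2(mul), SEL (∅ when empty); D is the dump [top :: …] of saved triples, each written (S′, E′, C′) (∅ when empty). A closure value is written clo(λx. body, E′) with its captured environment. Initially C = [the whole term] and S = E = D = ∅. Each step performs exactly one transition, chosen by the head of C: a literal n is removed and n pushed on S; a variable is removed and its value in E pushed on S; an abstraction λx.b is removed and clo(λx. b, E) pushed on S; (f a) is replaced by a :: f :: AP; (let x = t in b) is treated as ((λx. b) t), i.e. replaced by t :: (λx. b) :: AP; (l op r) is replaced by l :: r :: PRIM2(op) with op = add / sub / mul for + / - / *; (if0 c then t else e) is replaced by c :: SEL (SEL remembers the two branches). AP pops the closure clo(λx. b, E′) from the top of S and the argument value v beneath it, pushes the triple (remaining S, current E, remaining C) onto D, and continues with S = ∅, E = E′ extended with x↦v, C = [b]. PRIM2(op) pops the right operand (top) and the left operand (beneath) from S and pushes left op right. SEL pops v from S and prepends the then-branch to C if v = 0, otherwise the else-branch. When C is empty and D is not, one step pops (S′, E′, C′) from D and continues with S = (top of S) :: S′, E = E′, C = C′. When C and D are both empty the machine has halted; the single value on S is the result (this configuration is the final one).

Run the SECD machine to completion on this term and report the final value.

Answer: 0

Execution trace:
[0] [S=∅ | E=∅ | C=[((λx. (x + -1)) 1)] | D=∅]
[1] [S=∅ | E=∅ | C=[1 :: (λx. (x + -1)) :: AP] | D=∅]
[2] [S=[1] | E=∅ | C=[(λx. (x + -1)) :: AP] | D=∅]
[3] [S=[clo(λx. (x + -1), ∅) :: 1] | E=∅ | C=[AP] | D=∅]
[4] [S=∅ | E={x↦1} | C=[(x + -1)] | D=[(∅, ∅, ∅)]]
[5] [S=∅ | E={x↦1} | C=[x :: -1 :: PRIM2(add)] | D=[(∅, ∅, ∅)]]
[6] [S=[1] | E={x↦1} | C=[-1 :: PRIM2(add)] | D=[(∅, ∅, ∅)]]
[7] [S=[-1 :: 1] | E={x↦1} | C=[PRIM2(add)] | D=[(∅, ∅, ∅)]]
[8] [S=[0] | E={x↦1} | C=∅ | D=[(∅, ∅, ∅)]]
[9] [S=[0] | E=∅ | C=∅ | D=∅]
→ final value 0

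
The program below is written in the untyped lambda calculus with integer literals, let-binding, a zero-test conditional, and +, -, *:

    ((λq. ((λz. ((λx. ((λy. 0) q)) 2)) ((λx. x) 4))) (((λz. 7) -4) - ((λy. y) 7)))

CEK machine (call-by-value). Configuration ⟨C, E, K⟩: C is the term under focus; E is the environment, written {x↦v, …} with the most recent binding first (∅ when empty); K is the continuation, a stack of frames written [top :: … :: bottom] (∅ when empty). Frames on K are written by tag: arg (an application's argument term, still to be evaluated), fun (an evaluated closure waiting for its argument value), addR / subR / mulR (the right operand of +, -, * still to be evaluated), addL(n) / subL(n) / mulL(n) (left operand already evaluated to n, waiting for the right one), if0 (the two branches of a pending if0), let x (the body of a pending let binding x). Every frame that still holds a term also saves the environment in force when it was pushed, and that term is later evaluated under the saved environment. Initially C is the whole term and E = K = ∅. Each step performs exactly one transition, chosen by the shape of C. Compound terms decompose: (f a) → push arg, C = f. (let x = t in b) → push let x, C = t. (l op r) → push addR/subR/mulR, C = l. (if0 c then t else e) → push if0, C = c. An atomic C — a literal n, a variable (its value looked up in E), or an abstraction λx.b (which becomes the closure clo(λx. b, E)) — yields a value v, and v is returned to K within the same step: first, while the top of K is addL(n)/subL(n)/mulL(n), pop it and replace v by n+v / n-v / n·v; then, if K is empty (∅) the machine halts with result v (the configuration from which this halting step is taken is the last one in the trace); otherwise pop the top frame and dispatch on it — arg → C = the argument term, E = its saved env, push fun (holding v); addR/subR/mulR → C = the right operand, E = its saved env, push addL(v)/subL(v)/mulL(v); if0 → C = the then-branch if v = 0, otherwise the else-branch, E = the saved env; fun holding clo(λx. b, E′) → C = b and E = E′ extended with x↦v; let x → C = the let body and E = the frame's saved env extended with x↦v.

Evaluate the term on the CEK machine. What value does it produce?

Answer: 0

Derivation:
step 0: <C=((λq. ((λz. ((λx. ((λy. 0) q)) 2)) ((λx. x) 4))) (((λz. 7) -4) - ((λy. y) 7))), E=∅, K=∅>
step 1: <C=(λq. ((λz. ((λx. ((λy. 0) q)) 2)) ((λx. x) 4))), E=∅, K=[arg]>
step 2: <C=(((λz. 7) -4) - ((λy. y) 7)), E=∅, K=[fun]>
step 3: <C=((λz. 7) -4), E=∅, K=[subR :: fun]>
step 4: <C=(λz. 7), E=∅, K=[arg :: subR :: fun]>
step 5: <C=-4, E=∅, K=[fun :: subR :: fun]>
step 6: <C=7, E={z↦-4}, K=[subR :: fun]>
step 7: <C=((λy. y) 7), E=∅, K=[subL(7) :: fun]>
step 8: <C=(λy. y), E=∅, K=[arg :: subL(7) :: fun]>
step 9: <C=7, E=∅, K=[fun :: subL(7) :: fun]>
step 10: <C=y, E={y↦7}, K=[subL(7) :: fun]>
step 11: <C=((λz. ((λx. ((λy. 0) q)) 2)) ((λx. x) 4)), E={q↦0}, K=∅>
step 12: <C=(λz. ((λx. ((λy. 0) q)) 2)), E={q↦0}, K=[arg]>
step 13: <C=((λx. x) 4), E={q↦0}, K=[fun]>
step 14: <C=(λx. x), E={q↦0}, K=[arg :: fun]>
step 15: <C=4, E={q↦0}, K=[fun :: fun]>
step 16: <C=x, E={x↦4, q↦0}, K=[fun]>
step 17: <C=((λx. ((λy. 0) q)) 2), E={z↦4, q↦0}, K=∅>
step 18: <C=(λx. ((λy. 0) q)), E={z↦4, q↦0}, K=[arg]>
step 19: <C=2, E={z↦4, q↦0}, K=[fun]>
step 20: <C=((λy. 0) q), E={x↦2, z↦4, q↦0}, K=∅>
step 21: <C=(λy. 0), E={x↦2, z↦4, q↦0}, K=[arg]>
step 22: <C=q, E={x↦2, z↦4, q↦0}, K=[fun]>
step 23: <C=0, E={y↦0, x↦2, z↦4, q↦0}, K=∅>
→ final value 0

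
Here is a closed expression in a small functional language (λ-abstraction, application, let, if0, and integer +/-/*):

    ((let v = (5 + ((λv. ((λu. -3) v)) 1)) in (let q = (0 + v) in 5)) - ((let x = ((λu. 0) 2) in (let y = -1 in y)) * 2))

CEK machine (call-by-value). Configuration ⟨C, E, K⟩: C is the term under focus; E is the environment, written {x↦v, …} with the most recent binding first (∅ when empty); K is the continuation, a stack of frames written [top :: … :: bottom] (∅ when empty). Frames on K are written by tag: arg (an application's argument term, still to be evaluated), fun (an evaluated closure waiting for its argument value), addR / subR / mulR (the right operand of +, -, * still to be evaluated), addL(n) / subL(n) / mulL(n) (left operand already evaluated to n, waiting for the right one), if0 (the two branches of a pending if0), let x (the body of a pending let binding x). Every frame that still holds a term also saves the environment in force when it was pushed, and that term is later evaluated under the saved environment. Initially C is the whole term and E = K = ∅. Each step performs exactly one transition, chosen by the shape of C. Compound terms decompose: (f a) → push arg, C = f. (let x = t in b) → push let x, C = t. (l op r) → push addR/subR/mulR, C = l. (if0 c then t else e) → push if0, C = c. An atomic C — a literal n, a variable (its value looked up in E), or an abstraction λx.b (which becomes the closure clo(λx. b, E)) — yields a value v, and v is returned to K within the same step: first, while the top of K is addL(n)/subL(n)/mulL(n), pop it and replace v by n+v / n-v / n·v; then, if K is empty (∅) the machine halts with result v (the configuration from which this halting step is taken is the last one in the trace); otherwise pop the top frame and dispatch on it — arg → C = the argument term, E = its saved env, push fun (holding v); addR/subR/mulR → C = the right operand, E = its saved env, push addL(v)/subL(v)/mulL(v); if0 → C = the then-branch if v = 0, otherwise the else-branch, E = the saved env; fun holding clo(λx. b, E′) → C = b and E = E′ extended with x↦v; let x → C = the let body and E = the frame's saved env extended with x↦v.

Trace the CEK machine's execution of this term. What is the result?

0. ⟨C=((let v = (5 + ((λv. ((λu. -3) v)) 1)) in (let q = (0 + v) in 5)) - ((let x = ((λu. 0) 2) in (let y = -1 in y)) * 2)); E=∅; K=∅⟩
1. ⟨C=(let v = (5 + ((λv. ((λu. -3) v)) 1)) in (let q = (0 + v) in 5)); E=∅; K=[subR]⟩
2. ⟨C=(5 + ((λv. ((λu. -3) v)) 1)); E=∅; K=[let v :: subR]⟩
3. ⟨C=5; E=∅; K=[addR :: let v :: subR]⟩
4. ⟨C=((λv. ((λu. -3) v)) 1); E=∅; K=[addL(5) :: let v :: subR]⟩
5. ⟨C=(λv. ((λu. -3) v)); E=∅; K=[arg :: addL(5) :: let v :: subR]⟩
6. ⟨C=1; E=∅; K=[fun :: addL(5) :: let v :: subR]⟩
7. ⟨C=((λu. -3) v); E={v↦1}; K=[addL(5) :: let v :: subR]⟩
8. ⟨C=(λu. -3); E={v↦1}; K=[arg :: addL(5) :: let v :: subR]⟩
9. ⟨C=v; E={v↦1}; K=[fun :: addL(5) :: let v :: subR]⟩
10. ⟨C=-3; E={u↦1, v↦1}; K=[addL(5) :: let v :: subR]⟩
11. ⟨C=(let q = (0 + v) in 5); E={v↦2}; K=[subR]⟩
12. ⟨C=(0 + v); E={v↦2}; K=[let q :: subR]⟩
13. ⟨C=0; E={v↦2}; K=[addR :: let q :: subR]⟩
14. ⟨C=v; E={v↦2}; K=[addL(0) :: let q :: subR]⟩
15. ⟨C=5; E={q↦2, v↦2}; K=[subR]⟩
16. ⟨C=((let x = ((λu. 0) 2) in (let y = -1 in y)) * 2); E=∅; K=[subL(5)]⟩
17. ⟨C=(let x = ((λu. 0) 2) in (let y = -1 in y)); E=∅; K=[mulR :: subL(5)]⟩
18. ⟨C=((λu. 0) 2); E=∅; K=[let x :: mulR :: subL(5)]⟩
19. ⟨C=(λu. 0); E=∅; K=[arg :: let x :: mulR :: subL(5)]⟩
20. ⟨C=2; E=∅; K=[fun :: let x :: mulR :: subL(5)]⟩
21. ⟨C=0; E={u↦2}; K=[let x :: mulR :: subL(5)]⟩
22. ⟨C=(let y = -1 in y); E={x↦0}; K=[mulR :: subL(5)]⟩
23. ⟨C=-1; E={x↦0}; K=[let y :: mulR :: subL(5)]⟩
24. ⟨C=y; E={y↦-1, x↦0}; K=[mulR :: subL(5)]⟩
25. ⟨C=2; E=∅; K=[mulL(-1) :: subL(5)]⟩
→ final value 7

Answer: 7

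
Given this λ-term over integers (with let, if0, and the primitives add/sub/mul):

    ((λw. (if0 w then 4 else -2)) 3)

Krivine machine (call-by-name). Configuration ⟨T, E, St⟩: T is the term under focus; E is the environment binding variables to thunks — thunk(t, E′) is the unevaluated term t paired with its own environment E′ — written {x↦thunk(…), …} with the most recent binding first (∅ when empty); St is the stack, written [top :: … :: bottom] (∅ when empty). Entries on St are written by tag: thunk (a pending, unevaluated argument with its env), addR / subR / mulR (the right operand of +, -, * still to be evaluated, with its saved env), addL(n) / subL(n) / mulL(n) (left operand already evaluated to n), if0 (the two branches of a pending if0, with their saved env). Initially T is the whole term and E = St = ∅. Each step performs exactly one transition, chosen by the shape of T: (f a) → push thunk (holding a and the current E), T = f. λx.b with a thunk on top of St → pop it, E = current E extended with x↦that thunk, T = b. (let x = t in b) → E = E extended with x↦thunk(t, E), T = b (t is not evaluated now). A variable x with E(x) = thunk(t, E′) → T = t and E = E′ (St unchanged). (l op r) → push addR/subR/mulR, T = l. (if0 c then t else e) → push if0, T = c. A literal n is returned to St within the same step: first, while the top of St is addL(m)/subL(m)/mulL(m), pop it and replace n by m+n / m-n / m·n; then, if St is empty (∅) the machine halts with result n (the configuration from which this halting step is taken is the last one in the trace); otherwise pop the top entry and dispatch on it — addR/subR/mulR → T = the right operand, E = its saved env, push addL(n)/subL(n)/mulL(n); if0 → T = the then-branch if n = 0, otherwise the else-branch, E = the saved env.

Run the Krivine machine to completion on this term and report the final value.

step 0: [T=((λw. (if0 w then 4 else -2)) 3) | E=∅ | St=∅]
step 1: [T=(λw. (if0 w then 4 else -2)) | E=∅ | St=[thunk]]
step 2: [T=(if0 w then 4 else -2) | E={w↦thunk(3, ∅)} | St=∅]
step 3: [T=w | E={w↦thunk(3, ∅)} | St=[if0]]
step 4: [T=3 | E=∅ | St=[if0]]
step 5: [T=-2 | E={w↦thunk(3, ∅)} | St=∅]
→ final value -2

Answer: -2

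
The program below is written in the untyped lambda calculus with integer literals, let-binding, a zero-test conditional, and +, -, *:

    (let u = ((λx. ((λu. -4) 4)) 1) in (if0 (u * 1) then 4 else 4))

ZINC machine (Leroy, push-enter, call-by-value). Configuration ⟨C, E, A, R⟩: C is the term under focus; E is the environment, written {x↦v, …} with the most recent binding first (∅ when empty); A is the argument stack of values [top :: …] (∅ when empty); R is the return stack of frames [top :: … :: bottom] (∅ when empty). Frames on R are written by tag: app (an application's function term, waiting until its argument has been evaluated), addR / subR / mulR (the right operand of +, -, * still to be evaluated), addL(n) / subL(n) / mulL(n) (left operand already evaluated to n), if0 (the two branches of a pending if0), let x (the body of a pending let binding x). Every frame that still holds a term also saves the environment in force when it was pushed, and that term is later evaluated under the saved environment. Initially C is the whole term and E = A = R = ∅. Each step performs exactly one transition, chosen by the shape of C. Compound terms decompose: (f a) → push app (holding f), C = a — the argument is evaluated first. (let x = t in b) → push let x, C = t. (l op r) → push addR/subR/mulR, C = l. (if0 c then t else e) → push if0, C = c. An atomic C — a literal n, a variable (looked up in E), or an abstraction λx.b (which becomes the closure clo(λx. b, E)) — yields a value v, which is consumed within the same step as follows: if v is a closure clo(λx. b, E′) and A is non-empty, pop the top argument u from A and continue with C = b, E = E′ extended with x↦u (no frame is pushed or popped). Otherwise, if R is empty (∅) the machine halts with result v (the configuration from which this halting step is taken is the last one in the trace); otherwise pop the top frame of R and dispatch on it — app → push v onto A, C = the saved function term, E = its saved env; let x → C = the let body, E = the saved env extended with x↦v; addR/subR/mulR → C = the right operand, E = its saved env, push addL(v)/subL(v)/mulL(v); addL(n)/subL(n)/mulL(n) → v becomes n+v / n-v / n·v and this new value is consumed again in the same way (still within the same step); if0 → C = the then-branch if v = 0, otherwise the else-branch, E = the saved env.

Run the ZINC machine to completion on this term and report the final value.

Answer: 4

Execution trace:
0. <C=(let u = ((λx. ((λu. -4) 4)) 1) in (if0 (u * 1) then 4 else 4)), E=∅, A=∅, R=∅>
1. <C=((λx. ((λu. -4) 4)) 1), E=∅, A=∅, R=[let u]>
2. <C=1, E=∅, A=∅, R=[app :: let u]>
3. <C=(λx. ((λu. -4) 4)), E=∅, A=[1], R=[let u]>
4. <C=((λu. -4) 4), E={x↦1}, A=∅, R=[let u]>
5. <C=4, E={x↦1}, A=∅, R=[app :: let u]>
6. <C=(λu. -4), E={x↦1}, A=[4], R=[let u]>
7. <C=-4, E={u↦4, x↦1}, A=∅, R=[let u]>
8. <C=(if0 (u * 1) then 4 else 4), E={u↦-4}, A=∅, R=∅>
9. <C=(u * 1), E={u↦-4}, A=∅, R=[if0]>
10. <C=u, E={u↦-4}, A=∅, R=[mulR :: if0]>
11. <C=1, E={u↦-4}, A=∅, R=[mulL(-4) :: if0]>
12. <C=4, E={u↦-4}, A=∅, R=∅>
→ final value 4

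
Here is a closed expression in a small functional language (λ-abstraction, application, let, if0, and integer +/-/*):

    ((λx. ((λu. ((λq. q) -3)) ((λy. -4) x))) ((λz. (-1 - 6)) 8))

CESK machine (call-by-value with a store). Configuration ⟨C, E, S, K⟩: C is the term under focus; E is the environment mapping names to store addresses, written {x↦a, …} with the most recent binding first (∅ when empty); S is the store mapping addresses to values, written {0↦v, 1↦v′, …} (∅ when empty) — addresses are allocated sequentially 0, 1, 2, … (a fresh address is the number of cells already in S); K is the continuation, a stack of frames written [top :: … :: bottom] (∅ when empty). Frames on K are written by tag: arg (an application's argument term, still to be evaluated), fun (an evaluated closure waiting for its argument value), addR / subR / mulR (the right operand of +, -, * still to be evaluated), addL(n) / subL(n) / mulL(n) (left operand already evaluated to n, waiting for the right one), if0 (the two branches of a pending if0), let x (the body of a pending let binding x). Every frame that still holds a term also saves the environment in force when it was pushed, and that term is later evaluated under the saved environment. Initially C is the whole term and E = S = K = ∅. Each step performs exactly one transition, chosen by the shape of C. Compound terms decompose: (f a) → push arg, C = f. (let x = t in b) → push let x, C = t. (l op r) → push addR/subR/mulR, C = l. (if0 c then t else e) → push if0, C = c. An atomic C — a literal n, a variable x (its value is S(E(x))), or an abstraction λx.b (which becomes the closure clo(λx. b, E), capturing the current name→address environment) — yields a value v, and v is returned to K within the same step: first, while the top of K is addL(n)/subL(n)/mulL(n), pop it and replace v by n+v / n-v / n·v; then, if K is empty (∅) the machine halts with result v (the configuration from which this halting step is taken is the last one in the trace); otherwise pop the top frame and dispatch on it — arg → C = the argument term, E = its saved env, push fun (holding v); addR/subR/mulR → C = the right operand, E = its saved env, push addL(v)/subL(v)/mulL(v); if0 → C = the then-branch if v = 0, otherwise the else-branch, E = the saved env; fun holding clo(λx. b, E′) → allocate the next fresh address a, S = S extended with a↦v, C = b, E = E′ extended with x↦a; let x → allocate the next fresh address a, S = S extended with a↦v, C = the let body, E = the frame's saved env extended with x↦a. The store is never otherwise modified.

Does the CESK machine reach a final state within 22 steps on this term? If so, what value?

0. [C=((λx. ((λu. ((λq. q) -3)) ((λy. -4) x))) ((λz. (-1 - 6)) 8)) | E=∅ | S=∅ | K=∅]
1. [C=(λx. ((λu. ((λq. q) -3)) ((λy. -4) x))) | E=∅ | S=∅ | K=[arg]]
2. [C=((λz. (-1 - 6)) 8) | E=∅ | S=∅ | K=[fun]]
3. [C=(λz. (-1 - 6)) | E=∅ | S=∅ | K=[arg :: fun]]
4. [C=8 | E=∅ | S=∅ | K=[fun :: fun]]
5. [C=(-1 - 6) | E={z↦0} | S={0↦8} | K=[fun]]
6. [C=-1 | E={z↦0} | S={0↦8} | K=[subR :: fun]]
7. [C=6 | E={z↦0} | S={0↦8} | K=[subL(-1) :: fun]]
8. [C=((λu. ((λq. q) -3)) ((λy. -4) x)) | E={x↦1} | S={0↦8, 1↦-7} | K=∅]
9. [C=(λu. ((λq. q) -3)) | E={x↦1} | S={0↦8, 1↦-7} | K=[arg]]
10. [C=((λy. -4) x) | E={x↦1} | S={0↦8, 1↦-7} | K=[fun]]
11. [C=(λy. -4) | E={x↦1} | S={0↦8, 1↦-7} | K=[arg :: fun]]
12. [C=x | E={x↦1} | S={0↦8, 1↦-7} | K=[fun :: fun]]
13. [C=-4 | E={y↦2, x↦1} | S={0↦8, 1↦-7, 2↦-7} | K=[fun]]
14. [C=((λq. q) -3) | E={u↦3, x↦1} | S={0↦8, 1↦-7, 2↦-7, 3↦-4} | K=∅]
15. [C=(λq. q) | E={u↦3, x↦1} | S={0↦8, 1↦-7, 2↦-7, 3↦-4} | K=[arg]]
16. [C=-3 | E={u↦3, x↦1} | S={0↦8, 1↦-7, 2↦-7, 3↦-4} | K=[fun]]
17. [C=q | E={q↦4, u↦3, x↦1} | S={0↦8, 1↦-7, 2↦-7, 3↦-4, 4↦-3} | K=∅]
→ final value -3

Answer: -3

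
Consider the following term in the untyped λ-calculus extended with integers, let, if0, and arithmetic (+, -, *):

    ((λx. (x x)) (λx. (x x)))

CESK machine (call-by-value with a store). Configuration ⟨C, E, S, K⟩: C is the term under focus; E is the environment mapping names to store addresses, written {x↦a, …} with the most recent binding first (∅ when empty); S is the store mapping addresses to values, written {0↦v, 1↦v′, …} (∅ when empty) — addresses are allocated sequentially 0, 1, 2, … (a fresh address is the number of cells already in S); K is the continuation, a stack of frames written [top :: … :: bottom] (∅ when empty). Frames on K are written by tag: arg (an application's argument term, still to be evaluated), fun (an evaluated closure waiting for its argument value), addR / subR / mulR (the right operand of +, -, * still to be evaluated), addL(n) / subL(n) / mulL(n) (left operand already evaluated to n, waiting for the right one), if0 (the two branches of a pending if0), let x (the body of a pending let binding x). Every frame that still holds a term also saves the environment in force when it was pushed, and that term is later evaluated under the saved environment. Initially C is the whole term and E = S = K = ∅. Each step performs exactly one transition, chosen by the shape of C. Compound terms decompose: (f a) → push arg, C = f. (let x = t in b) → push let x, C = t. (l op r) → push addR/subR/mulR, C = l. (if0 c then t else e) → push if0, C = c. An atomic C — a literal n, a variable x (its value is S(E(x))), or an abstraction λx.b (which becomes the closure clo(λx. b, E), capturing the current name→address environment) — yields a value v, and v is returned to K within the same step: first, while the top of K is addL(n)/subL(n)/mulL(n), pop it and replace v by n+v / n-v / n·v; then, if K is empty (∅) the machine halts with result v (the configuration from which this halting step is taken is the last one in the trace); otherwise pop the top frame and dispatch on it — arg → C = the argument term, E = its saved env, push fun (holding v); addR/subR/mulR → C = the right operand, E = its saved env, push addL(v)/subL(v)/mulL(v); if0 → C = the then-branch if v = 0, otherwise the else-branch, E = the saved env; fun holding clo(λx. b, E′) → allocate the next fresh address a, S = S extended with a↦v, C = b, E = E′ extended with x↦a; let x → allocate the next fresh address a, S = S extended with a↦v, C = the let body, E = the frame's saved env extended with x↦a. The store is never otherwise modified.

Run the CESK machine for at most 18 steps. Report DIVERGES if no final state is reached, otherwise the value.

t=0: <C=((λx. (x x)) (λx. (x x))), E=∅, S=∅, K=∅>
t=1: <C=(λx. (x x)), E=∅, S=∅, K=[arg]>
t=2: <C=(λx. (x x)), E=∅, S=∅, K=[fun]>
t=3: <C=(x x), E={x↦0}, S={0↦clo(λx. (x x), ∅)}, K=∅>
t=4: <C=x, E={x↦0}, S={0↦clo(λx. (x x), ∅)}, K=[arg]>
t=5: <C=x, E={x↦0}, S={0↦clo(λx. (x x), ∅)}, K=[fun]>
t=6: <C=(x x), E={x↦1}, S={0↦clo(λx. (x x), ∅), 1↦clo(λx. (x x), ∅)}, K=∅>
t=7: <C=x, E={x↦1}, S={0↦clo(λx. (x x), ∅), 1↦clo(λx. (x x), ∅)}, K=[arg]>
t=8: <C=x, E={x↦1}, S={0↦clo(λx. (x x), ∅), 1↦clo(λx. (x x), ∅)}, K=[fun]>
t=9: <C=(x x), E={x↦2}, S={0↦clo(λx. (x x), ∅), 1↦clo(λx. (x x), ∅), 2↦clo(λx. (x x), ∅)}, K=∅>
t=10: <C=x, E={x↦2}, S={0↦clo(λx. (x x), ∅), 1↦clo(λx. (x x), ∅), 2↦clo(λx. (x x), ∅)}, K=[arg]>
t=11: <C=x, E={x↦2}, S={0↦clo(λx. (x x), ∅), 1↦clo(λx. (x x), ∅), 2↦clo(λx. (x x), ∅)}, K=[fun]>
t=12: <C=(x x), E={x↦3}, S={0↦clo(λx. (x x), ∅), 1↦clo(λx. (x x), ∅), 2↦clo(λx. (x x), ∅), 3↦clo(λx. (x x), ∅)}, K=∅>
t=13: <C=x, E={x↦3}, S={0↦clo(λx. (x x), ∅), 1↦clo(λx. (x x), ∅), 2↦clo(λx. (x x), ∅), 3↦clo(λx. (x x), ∅)}, K=[arg]>
t=14: <C=x, E={x↦3}, S={0↦clo(λx. (x x), ∅), 1↦clo(λx. (x x), ∅), 2↦clo(λx. (x x), ∅), 3↦clo(λx. (x x), ∅)}, K=[fun]>
t=15: <C=(x x), E={x↦4}, S={0↦clo(λx. (x x), ∅), 1↦clo(λx. (x x), ∅), 2↦clo(λx. (x x), ∅), 3↦clo(λx. (x x), ∅), 4↦clo(λx. (x x), ∅)}, K=∅>
t=16: <C=x, E={x↦4}, S={0↦clo(λx. (x x), ∅), 1↦clo(λx. (x x), ∅), 2↦clo(λx. (x x), ∅), 3↦clo(λx. (x x), ∅), 4↦clo(λx. (x x), ∅)}, K=[arg]>
t=17: <C=x, E={x↦4}, S={0↦clo(λx. (x x), ∅), 1↦clo(λx. (x x), ∅), 2↦clo(λx. (x x), ∅), 3↦clo(λx. (x x), ∅), 4↦clo(λx. (x x), ∅)}, K=[fun]>
t=18: <C=(x x), E={x↦5}, S={0↦clo(λx. (x x), ∅), 1↦clo(λx. (x x), ∅), 2↦clo(λx. (x x), ∅), 3↦clo(λx. (x x), ∅), 4↦clo(λx. (x x), ∅), 5↦clo(λx. (x x), ∅)}, K=∅>
→ 18 transitions taken and the configuration is still not final: no result within 18 steps

Answer: DIVERGES (no final state within 18 steps)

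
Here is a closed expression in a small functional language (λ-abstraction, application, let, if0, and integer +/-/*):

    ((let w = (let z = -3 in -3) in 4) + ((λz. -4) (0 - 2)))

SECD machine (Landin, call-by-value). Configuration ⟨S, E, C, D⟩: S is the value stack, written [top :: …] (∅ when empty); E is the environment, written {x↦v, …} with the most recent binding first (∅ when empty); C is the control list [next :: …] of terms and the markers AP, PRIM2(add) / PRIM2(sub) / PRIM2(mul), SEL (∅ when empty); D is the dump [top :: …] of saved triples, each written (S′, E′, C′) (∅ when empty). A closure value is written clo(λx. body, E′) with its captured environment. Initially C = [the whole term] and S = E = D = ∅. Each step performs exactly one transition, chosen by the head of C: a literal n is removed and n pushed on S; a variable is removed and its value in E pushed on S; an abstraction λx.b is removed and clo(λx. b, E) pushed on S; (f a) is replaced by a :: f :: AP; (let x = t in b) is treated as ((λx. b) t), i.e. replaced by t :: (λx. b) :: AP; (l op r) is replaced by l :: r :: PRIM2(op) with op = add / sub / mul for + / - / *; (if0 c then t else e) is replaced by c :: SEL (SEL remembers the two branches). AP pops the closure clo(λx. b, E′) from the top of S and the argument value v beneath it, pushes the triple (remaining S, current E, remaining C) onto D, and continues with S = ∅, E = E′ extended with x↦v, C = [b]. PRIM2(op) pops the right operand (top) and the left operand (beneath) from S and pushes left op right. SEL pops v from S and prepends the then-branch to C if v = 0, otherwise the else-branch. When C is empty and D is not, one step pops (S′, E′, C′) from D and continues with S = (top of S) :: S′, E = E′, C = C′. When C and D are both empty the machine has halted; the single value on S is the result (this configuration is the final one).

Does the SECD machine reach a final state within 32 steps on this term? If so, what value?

Answer: 0

Derivation:
0. [S=∅ | E=∅ | C=[((let w = (let z = -3 in -3) in 4) + ((λz. -4) (0 - 2)))] | D=∅]
1. [S=∅ | E=∅ | C=[(let w = (let z = -3 in -3) in 4) :: ((λz. -4) (0 - 2)) :: PRIM2(add)] | D=∅]
2. [S=∅ | E=∅ | C=[(let z = -3 in -3) :: (λw. 4) :: AP :: ((λz. -4) (0 - 2)) :: PRIM2(add)] | D=∅]
3. [S=∅ | E=∅ | C=[-3 :: (λz. -3) :: AP :: (λw. 4) :: AP :: ((λz. -4) (0 - 2)) :: PRIM2(add)] | D=∅]
4. [S=[-3] | E=∅ | C=[(λz. -3) :: AP :: (λw. 4) :: AP :: ((λz. -4) (0 - 2)) :: PRIM2(add)] | D=∅]
5. [S=[clo(λz. -3, ∅) :: -3] | E=∅ | C=[AP :: (λw. 4) :: AP :: ((λz. -4) (0 - 2)) :: PRIM2(add)] | D=∅]
6. [S=∅ | E={z↦-3} | C=[-3] | D=[(∅, ∅, [(λw. 4) :: AP :: ((λz. -4) (0 - 2)) :: PRIM2(add)])]]
7. [S=[-3] | E={z↦-3} | C=∅ | D=[(∅, ∅, [(λw. 4) :: AP :: ((λz. -4) (0 - 2)) :: PRIM2(add)])]]
8. [S=[-3] | E=∅ | C=[(λw. 4) :: AP :: ((λz. -4) (0 - 2)) :: PRIM2(add)] | D=∅]
9. [S=[clo(λw. 4, ∅) :: -3] | E=∅ | C=[AP :: ((λz. -4) (0 - 2)) :: PRIM2(add)] | D=∅]
10. [S=∅ | E={w↦-3} | C=[4] | D=[(∅, ∅, [((λz. -4) (0 - 2)) :: PRIM2(add)])]]
11. [S=[4] | E={w↦-3} | C=∅ | D=[(∅, ∅, [((λz. -4) (0 - 2)) :: PRIM2(add)])]]
12. [S=[4] | E=∅ | C=[((λz. -4) (0 - 2)) :: PRIM2(add)] | D=∅]
13. [S=[4] | E=∅ | C=[(0 - 2) :: (λz. -4) :: AP :: PRIM2(add)] | D=∅]
14. [S=[4] | E=∅ | C=[0 :: 2 :: PRIM2(sub) :: (λz. -4) :: AP :: PRIM2(add)] | D=∅]
15. [S=[0 :: 4] | E=∅ | C=[2 :: PRIM2(sub) :: (λz. -4) :: AP :: PRIM2(add)] | D=∅]
16. [S=[2 :: 0 :: 4] | E=∅ | C=[PRIM2(sub) :: (λz. -4) :: AP :: PRIM2(add)] | D=∅]
17. [S=[-2 :: 4] | E=∅ | C=[(λz. -4) :: AP :: PRIM2(add)] | D=∅]
18. [S=[clo(λz. -4, ∅) :: -2 :: 4] | E=∅ | C=[AP :: PRIM2(add)] | D=∅]
19. [S=∅ | E={z↦-2} | C=[-4] | D=[([4], ∅, [PRIM2(add)])]]
20. [S=[-4] | E={z↦-2} | C=∅ | D=[([4], ∅, [PRIM2(add)])]]
21. [S=[-4 :: 4] | E=∅ | C=[PRIM2(add)] | D=∅]
22. [S=[0] | E=∅ | C=∅ | D=∅]
→ final value 0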